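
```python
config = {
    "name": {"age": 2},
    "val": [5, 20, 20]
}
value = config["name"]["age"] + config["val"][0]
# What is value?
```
Trace:
  config={'name': {'age': 2}, 'val': [5, 20, 20]}
  config={'name': {'age': 2}, 'val': [5, 20, 20]}, value=7

Final answer: 7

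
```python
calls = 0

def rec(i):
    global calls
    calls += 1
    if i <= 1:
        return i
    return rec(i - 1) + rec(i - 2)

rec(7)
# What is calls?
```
Call trace (a repeated sub-call is expanded the first time; later identical calls just restate its return value):
rec(i=7)
  rec(i=6)
    rec(i=5)
      rec(i=4)
        rec(i=3)
          rec(i=2)
            rec(i=1)
            -> return 1
            rec(i=0)
            -> return 0
          -> return 1
          rec(i=1)
          -> return 1
        -> return 2
        rec(i=2) -> return 1  (same call as traced above)
      -> return 3
      rec(i=3) -> return 2  (same call as traced above)
    -> return 5
    rec(i=4) -> return 3  (same call as traced above)
  -> return 8
  rec(i=5) -> return 5  (same call as traced above)
-> return 13

calls is incremented once per call, so count the calls in each subtree. Let C(i) = number of calls made by rec(i).
C(0) = C(1) = 1 (base case, no recursion); C(i) = 1 + C(i - 1) + C(i - 2) otherwise.
C(2) = 1 + C(1) + C(0) = 1 + 1 + 1 = 3
C(3) = 1 + C(2) + C(1) = 1 + 3 + 1 = 5
C(4) = 1 + C(3) + C(2) = 1 + 5 + 3 = 9
C(5) = 1 + C(4) + C(3) = 1 + 9 + 5 = 15
C(6) = 1 + C(5) + C(4) = 1 + 15 + 9 = 25
C(7) = 1 + C(6) + C(5) = 1 + 25 + 15 = 41
calls = C(7) = 41

Final answer: 41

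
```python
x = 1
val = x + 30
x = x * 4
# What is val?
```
Trace:
  x=1
  x=1, val=31
  x=4, val=31

Final answer: 31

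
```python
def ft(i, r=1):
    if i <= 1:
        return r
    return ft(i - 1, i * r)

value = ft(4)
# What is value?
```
Call trace:
ft(i=4, r=1)
  ft(i=3, r=4)
    ft(i=2, r=12)
      ft(i=1, r=24)
      -> return 24
    -> return 24
  -> return 24
-> return 24

Final answer: 24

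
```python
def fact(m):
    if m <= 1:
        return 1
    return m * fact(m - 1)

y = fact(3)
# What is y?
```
Call trace:
fact(m=3)
  fact(m=2)
    fact(m=1)
    -> return 1
  -> return 2
-> return 6

Final answer: 6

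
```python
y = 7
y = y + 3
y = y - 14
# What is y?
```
Trace:
  y=7
  y=10
  y=-4

Final answer: -4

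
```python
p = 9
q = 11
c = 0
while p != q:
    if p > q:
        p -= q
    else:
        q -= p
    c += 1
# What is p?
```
Trace:
  p=9
  p=9, q=11
  p=9, q=11, c=0
  p=9, q=2, c=1
  p=7, q=2, c=2
  p=5, q=2, c=3
  p=3, q=2, c=4
  p=1, q=2, c=5
  p=1, q=1, c=6

Final answer: 1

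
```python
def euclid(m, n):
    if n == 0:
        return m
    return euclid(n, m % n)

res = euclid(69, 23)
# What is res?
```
Call trace:
euclid(m=69, n=23)
  euclid(m=23, n=0)
  -> return 23
-> return 23

Final answer: 23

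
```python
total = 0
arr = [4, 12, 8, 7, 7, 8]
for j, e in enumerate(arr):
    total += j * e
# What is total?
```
Trace:
  total=0
  total=0, j=0, e=4
  total=12, j=1, e=12
  total=28, j=2, e=8
  total=49, j=3, e=7
  total=77, j=4, e=7
  total=117, j=5, e=8

Final answer: 117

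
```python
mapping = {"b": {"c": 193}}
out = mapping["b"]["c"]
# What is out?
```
Trace:
  mapping={'b': {'c': 193}}
  mapping={'b': {'c': 193}}, out=193

Final answer: 193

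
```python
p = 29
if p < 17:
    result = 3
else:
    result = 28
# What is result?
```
Trace:
  p=29
  p=29, result=28

Final answer: 28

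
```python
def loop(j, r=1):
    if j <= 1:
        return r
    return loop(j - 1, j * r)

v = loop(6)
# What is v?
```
Call trace:
loop(j=6, r=1)
  loop(j=5, r=6)
    loop(j=4, r=30)
      loop(j=3, r=120)
        loop(j=2, r=360)
          loop(j=1, r=720)
          -> return 720
        -> return 720
      -> return 720
    -> return 720
  -> return 720
-> return 720

Final answer: 720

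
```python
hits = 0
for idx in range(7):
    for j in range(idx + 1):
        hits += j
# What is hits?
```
Trace:
  hits=0
  hits=0, idx=0, j=0
  hits=0, idx=1, j=0
  hits=1, idx=1, j=1
  hits=1, idx=2, j=0
  hits=2, idx=2, j=1
  hits=4, idx=2, j=2
  hits=4, idx=3, j=0
  hits=5, idx=3, j=1
  hits=7, idx=3, j=2
  hits=10, idx=3, j=3
  hits=10, idx=4, j=0
  hits=11, idx=4, j=1
  hits=13, idx=4, j=2
  hits=16, idx=4, j=3
  hits=20, idx=4, j=4
  hits=20, idx=5, j=0
  hits=21, idx=5, j=1
  hits=23, idx=5, j=2
  hits=26, idx=5, j=3
  hits=30, idx=5, j=4
  hits=35, idx=5, j=5
  hits=35, idx=6, j=0
  hits=36, idx=6, j=1
  hits=38, idx=6, j=2
  hits=41, idx=6, j=3
  hits=45, idx=6, j=4
  hits=50, idx=6, j=5
  hits=56, idx=6, j=6

Final answer: 56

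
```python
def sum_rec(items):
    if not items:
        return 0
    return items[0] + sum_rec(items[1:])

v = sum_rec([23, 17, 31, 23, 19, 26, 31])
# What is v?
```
Call trace:
sum_rec(items=[23, 17, 31, 23, 19, 26, 31])
  sum_rec(items=[17, 31, 23, 19, 26, 31])
    sum_rec(items=[31, 23, 19, 26, 31])
      sum_rec(items=[23, 19, 26, 31])
        sum_rec(items=[19, 26, 31])
          sum_rec(items=[26, 31])
            sum_rec(items=[31])
              sum_rec(items=[])
              -> return 0
            -> return 31
          -> return 57
        -> return 76
      -> return 99
    -> return 130
  -> return 147
-> return 170

Final answer: 170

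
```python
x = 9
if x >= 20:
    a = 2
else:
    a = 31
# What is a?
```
Trace:
  x=9
  x=9, a=31

Final answer: 31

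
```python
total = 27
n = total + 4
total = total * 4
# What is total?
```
Trace:
  total=27
  total=27, n=31
  total=108, n=31

Final answer: 108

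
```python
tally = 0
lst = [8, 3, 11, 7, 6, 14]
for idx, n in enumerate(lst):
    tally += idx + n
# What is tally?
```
Trace:
  tally=0
  tally=8, idx=0, n=8
  tally=12, idx=1, n=3
  tally=25, idx=2, n=11
  tally=35, idx=3, n=7
  tally=45, idx=4, n=6
  tally=64, idx=5, n=14

Final answer: 64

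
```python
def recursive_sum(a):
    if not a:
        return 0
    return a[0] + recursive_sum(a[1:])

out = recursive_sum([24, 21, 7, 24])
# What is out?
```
Call trace:
recursive_sum(a=[24, 21, 7, 24])
  recursive_sum(a=[21, 7, 24])
    recursive_sum(a=[7, 24])
      recursive_sum(a=[24])
        recursive_sum(a=[])
        -> return 0
      -> return 24
    -> return 31
  -> return 52
-> return 76

Final answer: 76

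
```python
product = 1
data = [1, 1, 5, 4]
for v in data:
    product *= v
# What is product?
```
Trace:
  product=1
  product=1, v=1
  product=1, v=1
  product=5, v=5
  product=20, v=4

Final answer: 20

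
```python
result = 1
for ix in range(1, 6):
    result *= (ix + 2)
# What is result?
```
Trace:
  result=1
  result=3, ix=1
  result=12, ix=2
  result=60, ix=3
  result=360, ix=4
  result=2520, ix=5

Final answer: 2520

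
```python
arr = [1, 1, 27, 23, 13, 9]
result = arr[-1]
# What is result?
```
Trace:
  arr=[1, 1, 27, 23, 13, 9]
  arr=[1, 1, 27, 23, 13, 9], result=9

Final answer: 9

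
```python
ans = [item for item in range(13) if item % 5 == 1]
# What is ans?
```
Trace:
  item=0
  item=1
  item=2
  item=3
  item=4
  item=5
  item=6
  item=7
  item=8
  item=9
  item=10
  item=11
  item=12
  ans=[1, 6, 11]

Final answer: [1, 6, 11]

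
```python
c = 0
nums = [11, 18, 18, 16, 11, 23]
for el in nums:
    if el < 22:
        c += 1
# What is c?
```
Trace:
  c=0
  c=1, el=11
  c=2, el=18
  c=3, el=18
  c=4, el=16
  c=5, el=11
  c=5, el=23

Final answer: 5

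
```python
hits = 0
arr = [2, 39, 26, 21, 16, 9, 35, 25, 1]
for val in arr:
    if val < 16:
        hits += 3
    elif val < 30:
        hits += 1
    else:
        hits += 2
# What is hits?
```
Trace:
  hits=0
  hits=3, val=2
  hits=5, val=39
  hits=6, val=26
  hits=7, val=21
  hits=8, val=16
  hits=11, val=9
  hits=13, val=35
  hits=14, val=25
  hits=17, val=1

Final answer: 17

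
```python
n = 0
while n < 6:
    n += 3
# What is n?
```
Trace:
  n=0
  n=3
  n=6

Final answer: 6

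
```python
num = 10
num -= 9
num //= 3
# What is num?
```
Trace:
  num=10
  num=1
  num=0

Final answer: 0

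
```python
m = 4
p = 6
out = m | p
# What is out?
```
Trace:
  m=4
  m=4, p=6
  m=4, p=6, out=6

Final answer: 6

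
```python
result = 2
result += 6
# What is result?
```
Trace:
  result=2
  result=8

Final answer: 8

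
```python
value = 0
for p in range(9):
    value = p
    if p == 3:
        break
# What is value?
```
Trace:
  value=0
  value=0, p=0
  value=1, p=1
  value=2, p=2
  value=3, p=3

Final answer: 3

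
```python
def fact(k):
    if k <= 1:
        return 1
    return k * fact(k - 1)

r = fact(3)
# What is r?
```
Call trace:
fact(k=3)
  fact(k=2)
    fact(k=1)
    -> return 1
  -> return 2
-> return 6

Final answer: 6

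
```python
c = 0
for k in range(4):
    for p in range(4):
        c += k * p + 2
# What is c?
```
Trace:
  c=0
  c=2, k=0, p=0
  c=4, k=0, p=1
  c=6, k=0, p=2
  c=8, k=0, p=3
  c=10, k=1, p=0
  c=13, k=1, p=1
  c=17, k=1, p=2
  c=22, k=1, p=3
  c=24, k=2, p=0
  c=28, k=2, p=1
  c=34, k=2, p=2
  c=42, k=2, p=3
  c=44, k=3, p=0
  c=49, k=3, p=1
  c=57, k=3, p=2
  c=68, k=3, p=3

Final answer: 68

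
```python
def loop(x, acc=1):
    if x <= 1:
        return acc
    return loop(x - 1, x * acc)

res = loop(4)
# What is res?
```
Call trace:
loop(x=4, acc=1)
  loop(x=3, acc=4)
    loop(x=2, acc=12)
      loop(x=1, acc=24)
      -> return 24
    -> return 24
  -> return 24
-> return 24

Final answer: 24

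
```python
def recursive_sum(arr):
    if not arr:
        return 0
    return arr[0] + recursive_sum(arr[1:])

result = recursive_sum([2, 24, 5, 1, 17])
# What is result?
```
Call trace:
recursive_sum(arr=[2, 24, 5, 1, 17])
  recursive_sum(arr=[24, 5, 1, 17])
    recursive_sum(arr=[5, 1, 17])
      recursive_sum(arr=[1, 17])
        recursive_sum(arr=[17])
          recursive_sum(arr=[])
          -> return 0
        -> return 17
      -> return 18
    -> return 23
  -> return 47
-> return 49

Final answer: 49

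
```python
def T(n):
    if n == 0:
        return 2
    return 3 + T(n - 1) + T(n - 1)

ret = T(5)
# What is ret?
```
Call trace (a repeated sub-call is expanded the first time; later identical calls just restate its return value):
T(n=5)
  T(n=4)
    T(n=3)
      T(n=2)
        T(n=1)
          T(n=0)
          -> return 2
          T(n=0)
          -> return 2
        -> return 7
        T(n=1) -> return 7  (same call as traced above)
      -> return 17
      T(n=2) -> return 17  (same call as traced above)
    -> return 37
    T(n=3) -> return 37  (same call as traced above)
  -> return 77
  T(n=4) -> return 77  (same call as traced above)
-> return 157

Final answer: 157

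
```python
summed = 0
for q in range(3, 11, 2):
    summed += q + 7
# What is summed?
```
Trace:
  summed=0
  summed=10, q=3
  summed=22, q=5
  summed=36, q=7
  summed=52, q=9

Final answer: 52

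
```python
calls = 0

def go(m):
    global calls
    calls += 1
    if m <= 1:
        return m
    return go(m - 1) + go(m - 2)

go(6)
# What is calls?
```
Call trace (a repeated sub-call is expanded the first time; later identical calls just restate its return value):
go(m=6)
  go(m=5)
    go(m=4)
      go(m=3)
        go(m=2)
          go(m=1)
          -> return 1
          go(m=0)
          -> return 0
        -> return 1
        go(m=1)
        -> return 1
      -> return 2
      go(m=2) -> return 1  (same call as traced above)
    -> return 3
    go(m=3) -> return 2  (same call as traced above)
  -> return 5
  go(m=4) -> return 3  (same call as traced above)
-> return 8

calls is incremented once per call, so count the calls in each subtree. Let C(m) = number of calls made by go(m).
C(0) = C(1) = 1 (base case, no recursion); C(m) = 1 + C(m - 1) + C(m - 2) otherwise.
C(2) = 1 + C(1) + C(0) = 1 + 1 + 1 = 3
C(3) = 1 + C(2) + C(1) = 1 + 3 + 1 = 5
C(4) = 1 + C(3) + C(2) = 1 + 5 + 3 = 9
C(5) = 1 + C(4) + C(3) = 1 + 9 + 5 = 15
C(6) = 1 + C(5) + C(4) = 1 + 15 + 9 = 25
calls = C(6) = 25

Final answer: 25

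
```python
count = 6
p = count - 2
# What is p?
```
Trace:
  count=6
  count=6, p=4

Final answer: 4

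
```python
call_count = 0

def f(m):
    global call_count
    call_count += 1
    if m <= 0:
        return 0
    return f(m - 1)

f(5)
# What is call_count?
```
Call trace:
f(m=5)
  f(m=4)
    f(m=3)
      f(m=2)
        f(m=1)
          f(m=0)
          -> return 0
        -> return 0
      -> return 0
    -> return 0
  -> return 0
-> return 0

call_count is incremented once per call. f is entered once for each m = 5, 4, 3, 2, 1, 0 (the m <= 0 call returns without recursing), i.e. 5 + 1 calls.
call_count = 6

Final answer: 6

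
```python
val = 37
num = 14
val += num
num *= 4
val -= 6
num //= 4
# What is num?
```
Trace:
  val=37
  val=37, num=14
  val=51, num=14
  val=51, num=56
  val=45, num=56
  val=45, num=14

Final answer: 14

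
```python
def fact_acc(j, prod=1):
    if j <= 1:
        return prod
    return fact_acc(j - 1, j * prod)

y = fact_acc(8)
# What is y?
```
Call trace:
fact_acc(j=8, prod=1)
  fact_acc(j=7, prod=8)
    fact_acc(j=6, prod=56)
      fact_acc(j=5, prod=336)
        fact_acc(j=4, prod=1680)
          fact_acc(j=3, prod=6720)
            fact_acc(j=2, prod=20160)
              fact_acc(j=1, prod=40320)
              -> return 40320
            -> return 40320
          -> return 40320
        -> return 40320
      -> return 40320
    -> return 40320
  -> return 40320
-> return 40320

Final answer: 40320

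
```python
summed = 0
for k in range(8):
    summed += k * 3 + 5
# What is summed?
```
Trace:
  summed=0
  summed=5, k=0
  summed=13, k=1
  summed=24, k=2
  summed=38, k=3
  summed=55, k=4
  summed=75, k=5
  summed=98, k=6
  summed=124, k=7

Final answer: 124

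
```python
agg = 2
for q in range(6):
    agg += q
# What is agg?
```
Trace:
  agg=2
  agg=2, q=0
  agg=3, q=1
  agg=5, q=2
  agg=8, q=3
  agg=12, q=4
  agg=17, q=5

Final answer: 17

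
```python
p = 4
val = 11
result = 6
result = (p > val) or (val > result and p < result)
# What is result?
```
Trace:
  p=4
  p=4, val=11
  p=4, val=11, result=6
  p=4, val=11, result=True

Final answer: True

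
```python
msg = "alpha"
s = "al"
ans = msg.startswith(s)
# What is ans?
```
Trace:
  msg='alpha'
  msg='alpha', s='al'
  msg='alpha', s='al', ans=True

Final answer: True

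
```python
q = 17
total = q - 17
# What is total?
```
Trace:
  q=17
  q=17, total=0

Final answer: 0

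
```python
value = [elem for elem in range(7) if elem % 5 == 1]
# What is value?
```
Trace:
  elem=0
  elem=1
  elem=2
  elem=3
  elem=4
  elem=5
  elem=6
  value=[1, 6]

Final answer: [1, 6]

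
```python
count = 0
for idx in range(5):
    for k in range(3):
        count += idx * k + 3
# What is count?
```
Trace:
  count=0
  count=3, idx=0, k=0
  count=6, idx=0, k=1
  count=9, idx=0, k=2
  count=12, idx=1, k=0
  count=16, idx=1, k=1
  count=21, idx=1, k=2
  count=24, idx=2, k=0
  count=29, idx=2, k=1
  count=36, idx=2, k=2
  count=39, idx=3, k=0
  count=45, idx=3, k=1
  count=54, idx=3, k=2
  count=57, idx=4, k=0
  count=64, idx=4, k=1
  count=75, idx=4, k=2

Final answer: 75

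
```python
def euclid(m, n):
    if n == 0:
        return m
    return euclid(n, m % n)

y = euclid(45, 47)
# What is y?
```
Call trace:
euclid(m=45, n=47)
  euclid(m=47, n=45)
    euclid(m=45, n=2)
      euclid(m=2, n=1)
        euclid(m=1, n=0)
        -> return 1
      -> return 1
    -> return 1
  -> return 1
-> return 1

Final answer: 1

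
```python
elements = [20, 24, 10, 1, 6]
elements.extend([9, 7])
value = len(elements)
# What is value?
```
Trace:
  elements=[20, 24, 10, 1, 6]
  elements=[20, 24, 10, 1, 6, 9, 7]
  elements=[20, 24, 10, 1, 6, 9, 7], value=7

Final answer: 7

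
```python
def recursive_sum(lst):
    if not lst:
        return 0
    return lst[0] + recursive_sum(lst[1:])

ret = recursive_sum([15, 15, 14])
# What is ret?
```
Call trace:
recursive_sum(lst=[15, 15, 14])
  recursive_sum(lst=[15, 14])
    recursive_sum(lst=[14])
      recursive_sum(lst=[])
      -> return 0
    -> return 14
  -> return 29
-> return 44

Final answer: 44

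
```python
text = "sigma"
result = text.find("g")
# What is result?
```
Trace:
  text='sigma'
  text='sigma', result=2

Final answer: 2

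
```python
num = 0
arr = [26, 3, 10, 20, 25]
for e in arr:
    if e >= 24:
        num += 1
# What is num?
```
Trace:
  num=0
  num=1, e=26
  num=1, e=3
  num=1, e=10
  num=1, e=20
  num=2, e=25

Final answer: 2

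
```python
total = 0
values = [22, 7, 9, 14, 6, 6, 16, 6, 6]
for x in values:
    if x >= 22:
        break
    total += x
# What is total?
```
Trace:
  total=0
  total=0, x=22

Final answer: 0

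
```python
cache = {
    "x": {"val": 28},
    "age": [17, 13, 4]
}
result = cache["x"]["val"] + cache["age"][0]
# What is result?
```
Trace:
  cache={'x': {'val': 28}, 'age': [17, 13, 4]}
  cache={'x': {'val': 28}, 'age': [17, 13, 4]}, result=45

Final answer: 45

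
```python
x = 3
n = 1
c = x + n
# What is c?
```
Trace:
  x=3
  x=3, n=1
  x=3, n=1, c=4

Final answer: 4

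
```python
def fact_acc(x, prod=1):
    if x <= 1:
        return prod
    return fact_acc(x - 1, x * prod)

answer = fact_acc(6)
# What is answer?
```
Call trace:
fact_acc(x=6, prod=1)
  fact_acc(x=5, prod=6)
    fact_acc(x=4, prod=30)
      fact_acc(x=3, prod=120)
        fact_acc(x=2, prod=360)
          fact_acc(x=1, prod=720)
          -> return 720
        -> return 720
      -> return 720
    -> return 720
  -> return 720
-> return 720

Final answer: 720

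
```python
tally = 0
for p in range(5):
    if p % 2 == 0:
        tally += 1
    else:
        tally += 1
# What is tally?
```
Trace:
  tally=0
  tally=1, p=0
  tally=2, p=1
  tally=3, p=2
  tally=4, p=3
  tally=5, p=4

Final answer: 5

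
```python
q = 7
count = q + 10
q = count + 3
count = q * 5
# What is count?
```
Trace:
  q=7
  q=7, count=17
  q=20, count=17
  q=20, count=100

Final answer: 100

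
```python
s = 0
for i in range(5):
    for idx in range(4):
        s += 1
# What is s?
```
Trace:
  s=0
  s=1, i=0, idx=0
  s=2, i=0, idx=1
  s=3, i=0, idx=2
  s=4, i=0, idx=3
  s=5, i=1, idx=0
  s=6, i=1, idx=1
  s=7, i=1, idx=2
  s=8, i=1, idx=3
  s=9, i=2, idx=0
  s=10, i=2, idx=1
  s=11, i=2, idx=2
  s=12, i=2, idx=3
  s=13, i=3, idx=0
  s=14, i=3, idx=1
  s=15, i=3, idx=2
  s=16, i=3, idx=3
  s=17, i=4, idx=0
  s=18, i=4, idx=1
  s=19, i=4, idx=2
  s=20, i=4, idx=3

Final answer: 20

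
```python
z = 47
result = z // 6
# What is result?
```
Trace:
  z=47
  z=47, result=7

Final answer: 7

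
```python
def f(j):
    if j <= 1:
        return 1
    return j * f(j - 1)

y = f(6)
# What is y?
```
Call trace:
f(j=6)
  f(j=5)
    f(j=4)
      f(j=3)
        f(j=2)
          f(j=1)
          -> return 1
        -> return 2
      -> return 6
    -> return 24
  -> return 120
-> return 720

Final answer: 720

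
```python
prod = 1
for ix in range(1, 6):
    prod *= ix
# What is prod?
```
Trace:
  prod=1
  prod=1, ix=1
  prod=2, ix=2
  prod=6, ix=3
  prod=24, ix=4
  prod=120, ix=5

Final answer: 120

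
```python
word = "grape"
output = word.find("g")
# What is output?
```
Trace:
  word='grape'
  word='grape', output=0

Final answer: 0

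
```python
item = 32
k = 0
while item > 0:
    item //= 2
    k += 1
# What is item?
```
Trace:
  item=32
  item=32, k=0
  item=16, k=1
  item=8, k=2
  item=4, k=3
  item=2, k=4
  item=1, k=5
  item=0, k=6

Final answer: 0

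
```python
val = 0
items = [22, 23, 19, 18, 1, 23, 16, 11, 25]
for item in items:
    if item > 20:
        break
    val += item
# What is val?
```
Trace:
  val=0
  val=0, item=22

Final answer: 0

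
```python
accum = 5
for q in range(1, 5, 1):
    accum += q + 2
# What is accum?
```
Trace:
  accum=5
  accum=8, q=1
  accum=12, q=2
  accum=17, q=3
  accum=23, q=4

Final answer: 23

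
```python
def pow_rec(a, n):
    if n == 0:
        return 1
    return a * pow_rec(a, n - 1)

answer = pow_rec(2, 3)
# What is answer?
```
Call trace:
pow_rec(a=2, n=3)
  pow_rec(a=2, n=2)
    pow_rec(a=2, n=1)
      pow_rec(a=2, n=0)
      -> return 1
    -> return 2
  -> return 4
-> return 8

Final answer: 8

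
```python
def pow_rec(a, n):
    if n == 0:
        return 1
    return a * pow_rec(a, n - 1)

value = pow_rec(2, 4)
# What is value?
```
Call trace:
pow_rec(a=2, n=4)
  pow_rec(a=2, n=3)
    pow_rec(a=2, n=2)
      pow_rec(a=2, n=1)
        pow_rec(a=2, n=0)
        -> return 1
      -> return 2
    -> return 4
  -> return 8
-> return 16

Final answer: 16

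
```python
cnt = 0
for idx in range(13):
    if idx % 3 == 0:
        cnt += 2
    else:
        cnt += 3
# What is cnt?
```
Trace:
  cnt=0
  cnt=2, idx=0
  cnt=5, idx=1
  cnt=8, idx=2
  cnt=10, idx=3
  cnt=13, idx=4
  cnt=16, idx=5
  cnt=18, idx=6
  cnt=21, idx=7
  cnt=24, idx=8
  cnt=26, idx=9
  cnt=29, idx=10
  cnt=32, idx=11
  cnt=34, idx=12

Final answer: 34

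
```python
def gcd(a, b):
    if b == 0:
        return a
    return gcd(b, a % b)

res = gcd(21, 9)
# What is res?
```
Call trace:
gcd(a=21, b=9)
  gcd(a=9, b=3)
    gcd(a=3, b=0)
    -> return 3
  -> return 3
-> return 3

Final answer: 3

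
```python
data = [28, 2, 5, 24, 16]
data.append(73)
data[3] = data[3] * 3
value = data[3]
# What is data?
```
Trace:
  data=[28, 2, 5, 24, 16]
  data=[28, 2, 5, 24, 16, 73]
  data=[28, 2, 5, 72, 16, 73]
  data=[28, 2, 5, 72, 16, 73], value=72

Final answer: [28, 2, 5, 72, 16, 73]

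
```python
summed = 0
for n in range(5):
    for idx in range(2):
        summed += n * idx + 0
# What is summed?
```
Trace:
  summed=0
  summed=0, n=0, idx=0
  summed=0, n=0, idx=1
  summed=0, n=1, idx=0
  summed=1, n=1, idx=1
  summed=1, n=2, idx=0
  summed=3, n=2, idx=1
  summed=3, n=3, idx=0
  summed=6, n=3, idx=1
  summed=6, n=4, idx=0
  summed=10, n=4, idx=1

Final answer: 10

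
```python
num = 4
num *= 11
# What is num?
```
Trace:
  num=4
  num=44

Final answer: 44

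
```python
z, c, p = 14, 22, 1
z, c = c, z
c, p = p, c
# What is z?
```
Trace:
  z=14, c=22, p=1
  z=22, c=14, p=1
  z=22, c=1, p=14

Final answer: 22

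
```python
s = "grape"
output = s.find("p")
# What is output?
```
Trace:
  s='grape'
  s='grape', output=3

Final answer: 3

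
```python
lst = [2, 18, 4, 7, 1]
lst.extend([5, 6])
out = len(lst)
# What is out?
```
Trace:
  lst=[2, 18, 4, 7, 1]
  lst=[2, 18, 4, 7, 1, 5, 6]
  lst=[2, 18, 4, 7, 1, 5, 6], out=7

Final answer: 7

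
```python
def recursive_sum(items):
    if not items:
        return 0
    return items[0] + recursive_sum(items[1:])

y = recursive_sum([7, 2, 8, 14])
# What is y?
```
Call trace:
recursive_sum(items=[7, 2, 8, 14])
  recursive_sum(items=[2, 8, 14])
    recursive_sum(items=[8, 14])
      recursive_sum(items=[14])
        recursive_sum(items=[])
        -> return 0
      -> return 14
    -> return 22
  -> return 24
-> return 31

Final answer: 31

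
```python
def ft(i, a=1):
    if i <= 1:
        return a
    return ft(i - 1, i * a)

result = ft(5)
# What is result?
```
Call trace:
ft(i=5, a=1)
  ft(i=4, a=5)
    ft(i=3, a=20)
      ft(i=2, a=60)
        ft(i=1, a=120)
        -> return 120
      -> return 120
    -> return 120
  -> return 120
-> return 120

Final answer: 120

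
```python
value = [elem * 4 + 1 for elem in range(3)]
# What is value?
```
Trace:
  elem=0
  elem=1
  elem=2
  value=[1, 5, 9]

Final answer: [1, 5, 9]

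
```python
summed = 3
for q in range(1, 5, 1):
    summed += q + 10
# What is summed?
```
Trace:
  summed=3
  summed=14, q=1
  summed=26, q=2
  summed=39, q=3
  summed=53, q=4

Final answer: 53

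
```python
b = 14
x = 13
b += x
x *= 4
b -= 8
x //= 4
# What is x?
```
Trace:
  b=14
  b=14, x=13
  b=27, x=13
  b=27, x=52
  b=19, x=52
  b=19, x=13

Final answer: 13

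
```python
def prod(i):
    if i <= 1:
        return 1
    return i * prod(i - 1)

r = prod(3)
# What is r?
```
Call trace:
prod(i=3)
  prod(i=2)
    prod(i=1)
    -> return 1
  -> return 2
-> return 6

Final answer: 6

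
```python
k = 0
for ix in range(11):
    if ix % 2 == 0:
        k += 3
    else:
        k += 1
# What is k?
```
Trace:
  k=0
  k=3, ix=0
  k=4, ix=1
  k=7, ix=2
  k=8, ix=3
  k=11, ix=4
  k=12, ix=5
  k=15, ix=6
  k=16, ix=7
  k=19, ix=8
  k=20, ix=9
  k=23, ix=10

Final answer: 23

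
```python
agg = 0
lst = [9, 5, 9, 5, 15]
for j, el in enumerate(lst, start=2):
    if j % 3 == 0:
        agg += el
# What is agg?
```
Trace:
  agg=0
  agg=0, j=2, el=9
  agg=5, j=3, el=5
  agg=5, j=4, el=9
  agg=5, j=5, el=5
  agg=20, j=6, el=15

Final answer: 20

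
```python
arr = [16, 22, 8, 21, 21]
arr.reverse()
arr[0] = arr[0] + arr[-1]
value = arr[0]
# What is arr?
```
Trace:
  arr=[16, 22, 8, 21, 21]
  arr=[21, 21, 8, 22, 16]
  arr=[37, 21, 8, 22, 16]
  arr=[37, 21, 8, 22, 16], value=37

Final answer: [37, 21, 8, 22, 16]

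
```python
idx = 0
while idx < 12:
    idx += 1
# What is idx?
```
Trace:
  idx=0
  idx=1
  idx=2
  idx=3
  idx=4
  idx=5
  idx=6
  idx=7
  idx=8
  idx=9
  idx=10
  idx=11
  idx=12

Final answer: 12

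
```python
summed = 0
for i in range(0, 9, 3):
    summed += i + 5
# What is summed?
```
Trace:
  summed=0
  summed=5, i=0
  summed=13, i=3
  summed=24, i=6

Final answer: 24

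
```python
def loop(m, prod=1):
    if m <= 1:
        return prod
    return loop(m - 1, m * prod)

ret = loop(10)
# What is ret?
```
Call trace:
loop(m=10, prod=1)
  loop(m=9, prod=10)
    loop(m=8, prod=90)
      loop(m=7, prod=720)
        loop(m=6, prod=5040)
          loop(m=5, prod=30240)
            loop(m=4, prod=151200)
              loop(m=3, prod=604800)
                loop(m=2, prod=1814400)
                  loop(m=1, prod=3628800)
                  -> return 3628800
                -> return 3628800
              -> return 3628800
            -> return 3628800
          -> return 3628800
        -> return 3628800
      -> return 3628800
    -> return 3628800
  -> return 3628800
-> return 3628800

Final answer: 3628800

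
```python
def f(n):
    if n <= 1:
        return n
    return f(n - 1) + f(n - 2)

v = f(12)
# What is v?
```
Call trace (a repeated sub-call is expanded the first time; later identical calls just restate its return value):
f(n=12)
  f(n=11)
    f(n=10)
      f(n=9)
        f(n=8)
          f(n=7)
            f(n=6)
              f(n=5)
                f(n=4)
                  f(n=3)
                    f(n=2)
                      f(n=1)
                      -> return 1
                      f(n=0)
                      -> return 0
                    -> return 1
                    f(n=1)
                    -> return 1
                  -> return 2
                  f(n=2) -> return 1  (same call as traced above)
                -> return 3
                f(n=3) -> return 2  (same call as traced above)
              -> return 5
              f(n=4) -> return 3  (same call as traced above)
            -> return 8
            f(n=5) -> return 5  (same call as traced above)
          -> return 13
          f(n=6) -> return 8  (same call as traced above)
        -> return 21
        f(n=7) -> return 13  (same call as traced above)
      -> return 34
      f(n=8) -> return 21  (same call as traced above)
    -> return 55
    f(n=9) -> return 34  (same call as traced above)
  -> return 89
  f(n=10) -> return 55  (same call as traced above)
-> return 144

Final answer: 144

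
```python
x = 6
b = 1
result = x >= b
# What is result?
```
Trace:
  x=6
  x=6, b=1
  x=6, b=1, result=True

Final answer: True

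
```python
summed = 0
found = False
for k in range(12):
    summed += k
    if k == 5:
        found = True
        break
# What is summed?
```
Trace:
  summed=0
  summed=0, found=False
  summed=0, found=False, k=0
  summed=1, found=False, k=1
  summed=3, found=False, k=2
  summed=6, found=False, k=3
  summed=10, found=False, k=4
  summed=15, found=True, k=5

Final answer: 15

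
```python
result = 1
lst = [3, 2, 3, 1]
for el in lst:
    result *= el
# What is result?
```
Trace:
  result=1
  result=3, el=3
  result=6, el=2
  result=18, el=3
  result=18, el=1

Final answer: 18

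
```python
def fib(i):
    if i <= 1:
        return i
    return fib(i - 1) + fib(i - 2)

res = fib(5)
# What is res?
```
Call trace (a repeated sub-call is expanded the first time; later identical calls just restate its return value):
fib(i=5)
  fib(i=4)
    fib(i=3)
      fib(i=2)
        fib(i=1)
        -> return 1
        fib(i=0)
        -> return 0
      -> return 1
      fib(i=1)
      -> return 1
    -> return 2
    fib(i=2) -> return 1  (same call as traced above)
  -> return 3
  fib(i=3) -> return 2  (same call as traced above)
-> return 5

Final answer: 5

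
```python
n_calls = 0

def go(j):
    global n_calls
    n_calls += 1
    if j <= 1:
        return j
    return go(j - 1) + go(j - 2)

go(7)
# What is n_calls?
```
Call trace (a repeated sub-call is expanded the first time; later identical calls just restate its return value):
go(j=7)
  go(j=6)
    go(j=5)
      go(j=4)
        go(j=3)
          go(j=2)
            go(j=1)
            -> return 1
            go(j=0)
            -> return 0
          -> return 1
          go(j=1)
          -> return 1
        -> return 2
        go(j=2) -> return 1  (same call as traced above)
      -> return 3
      go(j=3) -> return 2  (same call as traced above)
    -> return 5
    go(j=4) -> return 3  (same call as traced above)
  -> return 8
  go(j=5) -> return 5  (same call as traced above)
-> return 13

n_calls is incremented once per call, so count the calls in each subtree. Let C(j) = number of calls made by go(j).
C(0) = C(1) = 1 (base case, no recursion); C(j) = 1 + C(j - 1) + C(j - 2) otherwise.
C(2) = 1 + C(1) + C(0) = 1 + 1 + 1 = 3
C(3) = 1 + C(2) + C(1) = 1 + 3 + 1 = 5
C(4) = 1 + C(3) + C(2) = 1 + 5 + 3 = 9
C(5) = 1 + C(4) + C(3) = 1 + 9 + 5 = 15
C(6) = 1 + C(5) + C(4) = 1 + 15 + 9 = 25
C(7) = 1 + C(6) + C(5) = 1 + 25 + 15 = 41
n_calls = C(7) = 41

Final answer: 41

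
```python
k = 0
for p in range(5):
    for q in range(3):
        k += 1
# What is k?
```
Trace:
  k=0
  k=1, p=0, q=0
  k=2, p=0, q=1
  k=3, p=0, q=2
  k=4, p=1, q=0
  k=5, p=1, q=1
  k=6, p=1, q=2
  k=7, p=2, q=0
  k=8, p=2, q=1
  k=9, p=2, q=2
  k=10, p=3, q=0
  k=11, p=3, q=1
  k=12, p=3, q=2
  k=13, p=4, q=0
  k=14, p=4, q=1
  k=15, p=4, q=2

Final answer: 15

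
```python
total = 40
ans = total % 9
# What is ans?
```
Trace:
  total=40
  total=40, ans=4

Final answer: 4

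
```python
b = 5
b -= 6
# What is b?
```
Trace:
  b=5
  b=-1

Final answer: -1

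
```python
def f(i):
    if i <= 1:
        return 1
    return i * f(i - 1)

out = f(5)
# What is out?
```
Call trace:
f(i=5)
  f(i=4)
    f(i=3)
      f(i=2)
        f(i=1)
        -> return 1
      -> return 2
    -> return 6
  -> return 24
-> return 120

Final answer: 120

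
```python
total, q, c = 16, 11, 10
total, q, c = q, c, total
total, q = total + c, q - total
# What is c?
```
Trace:
  total=16, q=11, c=10
  total=11, q=10, c=16
  total=27, q=-1, c=16

Final answer: 16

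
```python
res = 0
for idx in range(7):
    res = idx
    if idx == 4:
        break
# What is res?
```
Trace:
  res=0
  res=0, idx=0
  res=1, idx=1
  res=2, idx=2
  res=3, idx=3
  res=4, idx=4

Final answer: 4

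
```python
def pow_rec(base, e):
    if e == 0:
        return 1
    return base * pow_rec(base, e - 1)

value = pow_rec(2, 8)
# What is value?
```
Call trace:
pow_rec(base=2, e=8)
  pow_rec(base=2, e=7)
    pow_rec(base=2, e=6)
      pow_rec(base=2, e=5)
        pow_rec(base=2, e=4)
          pow_rec(base=2, e=3)
            pow_rec(base=2, e=2)
              pow_rec(base=2, e=1)
                pow_rec(base=2, e=0)
                -> return 1
              -> return 2
            -> return 4
          -> return 8
        -> return 16
      -> return 32
    -> return 64
  -> return 128
-> return 256

Final answer: 256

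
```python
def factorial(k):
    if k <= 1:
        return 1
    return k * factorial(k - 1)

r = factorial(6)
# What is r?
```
Call trace:
factorial(k=6)
  factorial(k=5)
    factorial(k=4)
      factorial(k=3)
        factorial(k=2)
          factorial(k=1)
          -> return 1
        -> return 2
      -> return 6
    -> return 24
  -> return 120
-> return 720

Final answer: 720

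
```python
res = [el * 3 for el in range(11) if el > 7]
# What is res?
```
Trace:
  el=0
  el=1
  el=2
  el=3
  el=4
  el=5
  el=6
  el=7
  el=8
  el=9
  el=10
  res=[24, 27, 30]

Final answer: [24, 27, 30]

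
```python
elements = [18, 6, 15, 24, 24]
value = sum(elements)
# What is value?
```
Trace:
  elements=[18, 6, 15, 24, 24]
  elements=[18, 6, 15, 24, 24], value=87

Final answer: 87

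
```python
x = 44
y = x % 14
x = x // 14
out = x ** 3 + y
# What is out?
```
Trace:
  x=44
  x=44, y=2
  x=3, y=2
  x=3, y=2, out=29

Final answer: 29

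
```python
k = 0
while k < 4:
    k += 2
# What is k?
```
Trace:
  k=0
  k=2
  k=4

Final answer: 4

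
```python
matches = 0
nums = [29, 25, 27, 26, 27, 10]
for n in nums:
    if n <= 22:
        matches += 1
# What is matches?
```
Trace:
  matches=0
  matches=0, n=29
  matches=0, n=25
  matches=0, n=27
  matches=0, n=26
  matches=0, n=27
  matches=1, n=10

Final answer: 1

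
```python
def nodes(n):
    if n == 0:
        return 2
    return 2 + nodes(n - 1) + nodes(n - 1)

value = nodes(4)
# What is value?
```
Call trace (a repeated sub-call is expanded the first time; later identical calls just restate its return value):
nodes(n=4)
  nodes(n=3)
    nodes(n=2)
      nodes(n=1)
        nodes(n=0)
        -> return 2
        nodes(n=0)
        -> return 2
      -> return 6
      nodes(n=1) -> return 6  (same call as traced above)
    -> return 14
    nodes(n=2) -> return 14  (same call as traced above)
  -> return 30
  nodes(n=3) -> return 30  (same call as traced above)
-> return 62

Final answer: 62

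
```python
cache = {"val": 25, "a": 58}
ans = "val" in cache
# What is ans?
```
Trace:
  cache={'val': 25, 'a': 58}
  cache={'val': 25, 'a': 58}, ans=True

Final answer: True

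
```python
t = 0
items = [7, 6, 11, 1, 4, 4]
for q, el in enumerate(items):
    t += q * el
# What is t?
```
Trace:
  t=0
  t=0, q=0, el=7
  t=6, q=1, el=6
  t=28, q=2, el=11
  t=31, q=3, el=1
  t=47, q=4, el=4
  t=67, q=5, el=4

Final answer: 67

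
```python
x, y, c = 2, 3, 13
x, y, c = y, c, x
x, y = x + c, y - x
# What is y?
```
Trace:
  x=2, y=3, c=13
  x=3, y=13, c=2
  x=5, y=10, c=2

Final answer: 10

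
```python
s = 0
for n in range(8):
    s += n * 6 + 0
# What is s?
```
Trace:
  s=0
  s=0, n=0
  s=6, n=1
  s=18, n=2
  s=36, n=3
  s=60, n=4
  s=90, n=5
  s=126, n=6
  s=168, n=7

Final answer: 168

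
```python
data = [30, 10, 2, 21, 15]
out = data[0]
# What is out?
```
Trace:
  data=[30, 10, 2, 21, 15]
  data=[30, 10, 2, 21, 15], out=30

Final answer: 30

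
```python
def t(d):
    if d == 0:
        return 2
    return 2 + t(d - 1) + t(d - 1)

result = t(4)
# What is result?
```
Call trace (a repeated sub-call is expanded the first time; later identical calls just restate its return value):
t(d=4)
  t(d=3)
    t(d=2)
      t(d=1)
        t(d=0)
        -> return 2
        t(d=0)
        -> return 2
      -> return 6
      t(d=1) -> return 6  (same call as traced above)
    -> return 14
    t(d=2) -> return 14  (same call as traced above)
  -> return 30
  t(d=3) -> return 30  (same call as traced above)
-> return 62

Final answer: 62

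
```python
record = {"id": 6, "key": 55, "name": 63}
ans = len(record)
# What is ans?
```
Trace:
  record={'id': 6, 'key': 55, 'name': 63}
  record={'id': 6, 'key': 55, 'name': 63}, ans=3

Final answer: 3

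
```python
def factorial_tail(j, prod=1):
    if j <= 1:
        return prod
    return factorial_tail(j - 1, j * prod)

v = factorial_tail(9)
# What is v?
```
Call trace:
factorial_tail(j=9, prod=1)
  factorial_tail(j=8, prod=9)
    factorial_tail(j=7, prod=72)
      factorial_tail(j=6, prod=504)
        factorial_tail(j=5, prod=3024)
          factorial_tail(j=4, prod=15120)
            factorial_tail(j=3, prod=60480)
              factorial_tail(j=2, prod=181440)
                factorial_tail(j=1, prod=362880)
                -> return 362880
              -> return 362880
            -> return 362880
          -> return 362880
        -> return 362880
      -> return 362880
    -> return 362880
  -> return 362880
-> return 362880

Final answer: 362880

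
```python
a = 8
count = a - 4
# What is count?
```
Trace:
  a=8
  a=8, count=4

Final answer: 4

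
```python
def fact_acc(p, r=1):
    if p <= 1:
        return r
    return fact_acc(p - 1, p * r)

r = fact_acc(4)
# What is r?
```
Call trace:
fact_acc(p=4, r=1)
  fact_acc(p=3, r=4)
    fact_acc(p=2, r=12)
      fact_acc(p=1, r=24)
      -> return 24
    -> return 24
  -> return 24
-> return 24

Final answer: 24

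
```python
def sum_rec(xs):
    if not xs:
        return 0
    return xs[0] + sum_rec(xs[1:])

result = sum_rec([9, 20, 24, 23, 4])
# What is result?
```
Call trace:
sum_rec(xs=[9, 20, 24, 23, 4])
  sum_rec(xs=[20, 24, 23, 4])
    sum_rec(xs=[24, 23, 4])
      sum_rec(xs=[23, 4])
        sum_rec(xs=[4])
          sum_rec(xs=[])
          -> return 0
        -> return 4
      -> return 27
    -> return 51
  -> return 71
-> return 80

Final answer: 80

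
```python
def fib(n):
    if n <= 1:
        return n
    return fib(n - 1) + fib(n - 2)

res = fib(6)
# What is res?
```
Call trace (a repeated sub-call is expanded the first time; later identical calls just restate its return value):
fib(n=6)
  fib(n=5)
    fib(n=4)
      fib(n=3)
        fib(n=2)
          fib(n=1)
          -> return 1
          fib(n=0)
          -> return 0
        -> return 1
        fib(n=1)
        -> return 1
      -> return 2
      fib(n=2) -> return 1  (same call as traced above)
    -> return 3
    fib(n=3) -> return 2  (same call as traced above)
  -> return 5
  fib(n=4) -> return 3  (same call as traced above)
-> return 8

Final answer: 8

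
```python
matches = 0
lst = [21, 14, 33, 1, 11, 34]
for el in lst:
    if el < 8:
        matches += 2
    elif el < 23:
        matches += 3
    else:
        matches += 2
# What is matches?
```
Trace:
  matches=0
  matches=3, el=21
  matches=6, el=14
  matches=8, el=33
  matches=10, el=1
  matches=13, el=11
  matches=15, el=34

Final answer: 15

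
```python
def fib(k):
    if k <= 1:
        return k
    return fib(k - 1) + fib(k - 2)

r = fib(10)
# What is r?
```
Call trace (a repeated sub-call is expanded the first time; later identical calls just restate its return value):
fib(k=10)
  fib(k=9)
    fib(k=8)
      fib(k=7)
        fib(k=6)
          fib(k=5)
            fib(k=4)
              fib(k=3)
                fib(k=2)
                  fib(k=1)
                  -> return 1
                  fib(k=0)
                  -> return 0
                -> return 1
                fib(k=1)
                -> return 1
              -> return 2
              fib(k=2) -> return 1  (same call as traced above)
            -> return 3
            fib(k=3) -> return 2  (same call as traced above)
          -> return 5
          fib(k=4) -> return 3  (same call as traced above)
        -> return 8
        fib(k=5) -> return 5  (same call as traced above)
      -> return 13
      fib(k=6) -> return 8  (same call as traced above)
    -> return 21
    fib(k=7) -> return 13  (same call as traced above)
  -> return 34
  fib(k=8) -> return 21  (same call as traced above)
-> return 55

Final answer: 55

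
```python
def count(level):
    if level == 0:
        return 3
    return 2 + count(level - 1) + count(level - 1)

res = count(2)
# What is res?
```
Call trace (a repeated sub-call is expanded the first time; later identical calls just restate its return value):
count(level=2)
  count(level=1)
    count(level=0)
    -> return 3
    count(level=0)
    -> return 3
  -> return 8
  count(level=1) -> return 8  (same call as traced above)
-> return 18

Final answer: 18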